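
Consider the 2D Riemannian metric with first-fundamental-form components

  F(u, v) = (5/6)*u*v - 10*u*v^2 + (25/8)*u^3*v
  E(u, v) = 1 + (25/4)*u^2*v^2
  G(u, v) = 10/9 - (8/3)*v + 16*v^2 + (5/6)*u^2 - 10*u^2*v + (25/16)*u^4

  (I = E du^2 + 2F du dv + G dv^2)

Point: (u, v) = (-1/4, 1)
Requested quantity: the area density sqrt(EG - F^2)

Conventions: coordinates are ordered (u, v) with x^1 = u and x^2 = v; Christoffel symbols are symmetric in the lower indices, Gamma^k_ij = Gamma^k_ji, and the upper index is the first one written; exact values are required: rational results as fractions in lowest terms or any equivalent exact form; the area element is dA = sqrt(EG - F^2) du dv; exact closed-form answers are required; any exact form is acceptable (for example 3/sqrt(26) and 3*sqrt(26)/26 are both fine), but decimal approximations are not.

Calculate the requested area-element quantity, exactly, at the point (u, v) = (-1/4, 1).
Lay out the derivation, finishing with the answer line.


E = 89/64, F = 3445/1536, G = 511585/36864; EG - F^2 = 525985/36864

Answer: sqrt(EG - F^2) = sqrt(525985)/192


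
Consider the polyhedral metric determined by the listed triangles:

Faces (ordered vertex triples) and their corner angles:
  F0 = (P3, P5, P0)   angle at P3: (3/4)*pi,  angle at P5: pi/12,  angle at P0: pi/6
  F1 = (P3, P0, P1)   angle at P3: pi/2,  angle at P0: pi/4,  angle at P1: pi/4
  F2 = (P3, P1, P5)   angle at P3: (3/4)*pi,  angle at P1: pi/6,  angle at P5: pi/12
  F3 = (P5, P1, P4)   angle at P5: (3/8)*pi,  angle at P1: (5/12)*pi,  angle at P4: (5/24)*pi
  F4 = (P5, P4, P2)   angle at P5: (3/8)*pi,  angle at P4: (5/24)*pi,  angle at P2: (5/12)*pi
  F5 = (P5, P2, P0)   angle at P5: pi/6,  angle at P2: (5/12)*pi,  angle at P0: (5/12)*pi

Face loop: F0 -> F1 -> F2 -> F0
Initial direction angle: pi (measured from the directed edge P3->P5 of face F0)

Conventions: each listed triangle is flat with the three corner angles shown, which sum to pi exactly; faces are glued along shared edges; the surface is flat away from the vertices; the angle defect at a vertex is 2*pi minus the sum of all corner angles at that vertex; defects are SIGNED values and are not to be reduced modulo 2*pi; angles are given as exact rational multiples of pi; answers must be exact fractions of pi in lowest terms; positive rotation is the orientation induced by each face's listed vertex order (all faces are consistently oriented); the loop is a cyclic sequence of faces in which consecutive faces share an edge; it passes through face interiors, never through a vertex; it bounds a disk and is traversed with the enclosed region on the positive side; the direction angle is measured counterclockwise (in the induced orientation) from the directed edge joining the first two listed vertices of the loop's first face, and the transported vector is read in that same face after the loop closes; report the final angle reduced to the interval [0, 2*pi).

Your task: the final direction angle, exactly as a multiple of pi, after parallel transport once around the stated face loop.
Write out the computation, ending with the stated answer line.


enclosed vertex P3: corner angles sum to 2*pi, defect = 2*pi - 2*pi = 0
the rotation equals the total enclosed defect, so the final angle is initial + defects (mod 2*pi)
final angle = pi + 0 = pi (mod 2*pi)

Answer: final direction angle = pi


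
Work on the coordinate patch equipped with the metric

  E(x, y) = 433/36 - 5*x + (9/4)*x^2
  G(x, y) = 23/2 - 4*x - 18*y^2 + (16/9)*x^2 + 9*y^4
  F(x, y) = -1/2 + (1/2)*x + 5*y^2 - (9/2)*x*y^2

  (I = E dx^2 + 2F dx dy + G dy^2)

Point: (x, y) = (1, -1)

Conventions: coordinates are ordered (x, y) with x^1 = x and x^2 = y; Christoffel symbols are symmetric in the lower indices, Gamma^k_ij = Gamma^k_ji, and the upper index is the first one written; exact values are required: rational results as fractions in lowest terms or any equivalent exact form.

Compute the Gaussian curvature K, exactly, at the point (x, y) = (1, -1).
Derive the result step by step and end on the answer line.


E = 167/18, F = 1/2, G = 5/18, EG - F^2 = 377/162 at the point
E_x = -1/2, E_y = 0, F_x = -4, F_y = -1, G_x = -4/9, G_y = 0
E_yy = 0, F_xy = 9, G_xx = 32/9
Brioschi: K = (det M1 - det M2) / (EG - F^2)^2 with the standard first/second-derivative matrices M1, M2.
M1 = [[-E_yy/2 + F_xy - G_xx/2, E_x/2, F_x - E_y/2], [F_y - G_x/2, E, F], [G_y/2, F, G]] = [[65/9, -1/4, -4], [-7/9, 167/18, 1/2], [0, 1/2, 5/18]]; det M1 = 106777/5832
M2 = [[0, E_y/2, G_x/2], [E_y/2, E, F], [G_x/2, F, G]] = [[0, 0, -2/9], [0, 167/18, 1/2], [-2/9, 1/2, 5/18]]; det M2 = -334/729
det M1 - det M2 = 12161/648; K = 12161/648 / (377/162)^2 = 985041/284258

Answer: K = 985041/284258


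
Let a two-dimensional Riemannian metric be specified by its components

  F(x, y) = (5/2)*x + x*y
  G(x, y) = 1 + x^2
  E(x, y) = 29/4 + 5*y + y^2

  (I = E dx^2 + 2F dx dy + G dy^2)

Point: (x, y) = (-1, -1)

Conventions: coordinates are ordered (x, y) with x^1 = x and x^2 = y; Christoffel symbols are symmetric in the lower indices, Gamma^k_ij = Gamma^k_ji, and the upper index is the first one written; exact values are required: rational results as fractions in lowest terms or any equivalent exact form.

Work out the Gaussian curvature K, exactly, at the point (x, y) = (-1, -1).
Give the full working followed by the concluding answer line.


E = 13/4, F = -3/2, G = 2, EG - F^2 = 17/4 at the point
E_x = 0, E_y = 3, F_x = 3/2, F_y = -1, G_x = -2, G_y = 0
E_yy = 2, F_xy = 1, G_xx = 2
Brioschi: K = (det M1 - det M2) / (EG - F^2)^2 with the standard first/second-derivative matrices M1, M2.
M1 = [[-E_yy/2 + F_xy - G_xx/2, E_x/2, F_x - E_y/2], [F_y - G_x/2, E, F], [G_y/2, F, G]] = [[-1, 0, 0], [0, 13/4, -3/2], [0, -3/2, 2]]; det M1 = -17/4
M2 = [[0, E_y/2, G_x/2], [E_y/2, E, F], [G_x/2, F, G]] = [[0, 3/2, -1], [3/2, 13/4, -3/2], [-1, -3/2, 2]]; det M2 = -13/4
det M1 - det M2 = -1; K = -1 / (17/4)^2 = -16/289

Answer: K = -16/289


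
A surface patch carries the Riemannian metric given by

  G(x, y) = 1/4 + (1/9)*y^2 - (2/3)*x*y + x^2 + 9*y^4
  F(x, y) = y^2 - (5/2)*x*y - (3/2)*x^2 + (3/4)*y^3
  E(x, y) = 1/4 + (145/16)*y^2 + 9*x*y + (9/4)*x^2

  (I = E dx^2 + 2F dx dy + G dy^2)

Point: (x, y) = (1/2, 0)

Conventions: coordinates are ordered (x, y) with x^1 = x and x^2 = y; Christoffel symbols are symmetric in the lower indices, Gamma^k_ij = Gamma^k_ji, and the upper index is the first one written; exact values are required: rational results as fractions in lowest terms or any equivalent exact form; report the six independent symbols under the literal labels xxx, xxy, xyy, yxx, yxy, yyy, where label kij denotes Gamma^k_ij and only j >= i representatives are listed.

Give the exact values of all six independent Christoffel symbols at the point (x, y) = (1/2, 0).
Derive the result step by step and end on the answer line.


E = 13/16, F = -3/8, G = 1/2 at the point
E_x = 9/4, E_y = 9/2, F_x = -3/2, F_y = -5/4, G_x = 1, G_y = -1/3
EG - F^2 = 17/64;  g^inv = (64/17) * [[1/2, 3/8], [3/8, 13/16]]
first-kind symbols [ij,l] = (1/2)(d_i g_jl + d_j g_il - d_l g_ij): [xx,x] = E_x/2 = 9/8, [xx,y] = F_x - E_y/2 = -15/4, [xy,x] = E_y/2 = 9/4, [xy,y] = G_x/2 = 1/2, [yy,x] = F_y - G_x/2 = -7/4, [yy,y] = G_y/2 = -1/6
Gamma^x_ij = (G*[ij,x] - F*[ij,y])/(EG - F^2), Gamma^y_ij = (E*[ij,y] - F*[ij,x])/(EG - F^2)

Answer: Gamma_xxx = -54/17, Gamma_xxy = 84/17, Gamma_xyy = -60/17, Gamma_yxx = -168/17, Gamma_yxy = 80/17, Gamma_yyy = -152/51


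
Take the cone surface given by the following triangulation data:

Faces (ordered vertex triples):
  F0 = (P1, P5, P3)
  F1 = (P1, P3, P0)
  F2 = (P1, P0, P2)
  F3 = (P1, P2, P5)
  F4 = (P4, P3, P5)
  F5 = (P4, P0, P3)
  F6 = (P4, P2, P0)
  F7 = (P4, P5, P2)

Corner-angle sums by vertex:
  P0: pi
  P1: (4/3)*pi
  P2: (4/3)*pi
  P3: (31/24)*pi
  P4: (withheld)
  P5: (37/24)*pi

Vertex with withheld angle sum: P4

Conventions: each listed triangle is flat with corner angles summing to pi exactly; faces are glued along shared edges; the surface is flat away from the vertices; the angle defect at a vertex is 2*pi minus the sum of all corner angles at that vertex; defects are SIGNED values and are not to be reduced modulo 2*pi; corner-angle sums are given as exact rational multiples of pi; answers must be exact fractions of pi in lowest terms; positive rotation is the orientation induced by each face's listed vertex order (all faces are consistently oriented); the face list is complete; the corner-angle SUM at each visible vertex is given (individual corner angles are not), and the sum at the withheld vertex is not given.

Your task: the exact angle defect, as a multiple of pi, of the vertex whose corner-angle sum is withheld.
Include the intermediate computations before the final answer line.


V = 6, E = 12, F = 8; chi = V - E + F = 2
Gauss-Bonnet: total defect = 2*pi*chi = 4*pi; visible defects sum to (7/2)*pi

Answer: defect(P4) = pi/2


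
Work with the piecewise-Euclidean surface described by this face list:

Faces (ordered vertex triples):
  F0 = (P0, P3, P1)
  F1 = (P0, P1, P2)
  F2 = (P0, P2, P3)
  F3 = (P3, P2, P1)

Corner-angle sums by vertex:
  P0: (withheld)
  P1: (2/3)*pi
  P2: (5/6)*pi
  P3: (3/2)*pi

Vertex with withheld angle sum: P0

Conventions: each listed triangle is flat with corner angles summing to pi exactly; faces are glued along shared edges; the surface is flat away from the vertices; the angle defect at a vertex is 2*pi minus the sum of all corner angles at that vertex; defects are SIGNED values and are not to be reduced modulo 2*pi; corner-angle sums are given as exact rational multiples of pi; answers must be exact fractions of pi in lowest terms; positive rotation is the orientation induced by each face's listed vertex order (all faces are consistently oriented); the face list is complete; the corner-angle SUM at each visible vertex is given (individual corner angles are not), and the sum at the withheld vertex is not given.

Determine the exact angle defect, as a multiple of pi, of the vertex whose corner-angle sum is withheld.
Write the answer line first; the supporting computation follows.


Answer: defect(P0) = pi

V = 4, E = 6, F = 4; chi = V - E + F = 2
Gauss-Bonnet: total defect = 2*pi*chi = 4*pi; visible defects sum to 3*pi


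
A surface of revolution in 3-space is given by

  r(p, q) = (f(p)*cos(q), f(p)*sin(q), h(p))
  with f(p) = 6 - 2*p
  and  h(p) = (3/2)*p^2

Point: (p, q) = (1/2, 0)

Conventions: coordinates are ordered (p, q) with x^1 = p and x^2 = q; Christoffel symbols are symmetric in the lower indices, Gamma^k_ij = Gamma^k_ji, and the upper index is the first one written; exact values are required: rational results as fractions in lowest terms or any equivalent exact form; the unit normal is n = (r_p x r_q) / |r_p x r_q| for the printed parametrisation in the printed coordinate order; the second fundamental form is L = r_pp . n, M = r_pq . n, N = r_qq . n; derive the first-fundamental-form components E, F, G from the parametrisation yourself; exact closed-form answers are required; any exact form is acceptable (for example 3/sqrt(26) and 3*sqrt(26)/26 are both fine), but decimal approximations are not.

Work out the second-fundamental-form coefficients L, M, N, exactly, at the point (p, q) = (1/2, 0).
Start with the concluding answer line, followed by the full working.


Answer: L = -12/5, M = 0, N = 3

f = 5, f' = -2, f'' = 0, h' = 3/2, h'' = 3
E = 25/4, F = 0, G = 25; answer radicand W^2 = 25/4
unnormalised second-form numerators: l = -6, m = 0, n = 15/2; L = l/sqrt(25/4), and similarly M = m/sqrt(W^2), N = n/sqrt(W^2)


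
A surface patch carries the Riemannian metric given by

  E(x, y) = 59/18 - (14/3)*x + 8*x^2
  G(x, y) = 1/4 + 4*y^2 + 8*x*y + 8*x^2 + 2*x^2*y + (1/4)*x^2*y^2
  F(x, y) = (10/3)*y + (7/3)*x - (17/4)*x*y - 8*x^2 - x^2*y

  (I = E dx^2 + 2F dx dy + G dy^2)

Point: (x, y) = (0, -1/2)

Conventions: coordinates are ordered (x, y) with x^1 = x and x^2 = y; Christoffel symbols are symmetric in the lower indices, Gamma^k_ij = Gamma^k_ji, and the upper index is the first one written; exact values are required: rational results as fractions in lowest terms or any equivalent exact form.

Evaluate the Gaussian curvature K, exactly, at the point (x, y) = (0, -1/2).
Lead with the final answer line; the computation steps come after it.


Answer: K = -9207/3610

E = 59/18, F = -5/3, G = 5/4, EG - F^2 = 95/72 at the point
E_x = -14/3, E_y = 0, F_x = 107/24, F_y = 10/3, G_x = -4, G_y = -4
E_yy = 0, F_xy = -17/4, G_xx = 113/8
Brioschi: K = (det M1 - det M2) / (EG - F^2)^2 with the standard first/second-derivative matrices M1, M2.
M1 = [[-E_yy/2 + F_xy - G_xx/2, E_x/2, F_x - E_y/2], [F_y - G_x/2, E, F], [G_y/2, F, G]] = [[-181/16, -7/3, 107/24], [16/3, 59/18, -5/3], [-2, -5/3, 5/4]]; det M1 = -20219/1152
M2 = [[0, E_y/2, G_x/2], [E_y/2, E, F], [G_x/2, F, G]] = [[0, 0, -2], [0, 59/18, -5/3], [-2, -5/3, 5/4]]; det M2 = -118/9
det M1 - det M2 = -1705/384; K = -1705/384 / (95/72)^2 = -9207/3610


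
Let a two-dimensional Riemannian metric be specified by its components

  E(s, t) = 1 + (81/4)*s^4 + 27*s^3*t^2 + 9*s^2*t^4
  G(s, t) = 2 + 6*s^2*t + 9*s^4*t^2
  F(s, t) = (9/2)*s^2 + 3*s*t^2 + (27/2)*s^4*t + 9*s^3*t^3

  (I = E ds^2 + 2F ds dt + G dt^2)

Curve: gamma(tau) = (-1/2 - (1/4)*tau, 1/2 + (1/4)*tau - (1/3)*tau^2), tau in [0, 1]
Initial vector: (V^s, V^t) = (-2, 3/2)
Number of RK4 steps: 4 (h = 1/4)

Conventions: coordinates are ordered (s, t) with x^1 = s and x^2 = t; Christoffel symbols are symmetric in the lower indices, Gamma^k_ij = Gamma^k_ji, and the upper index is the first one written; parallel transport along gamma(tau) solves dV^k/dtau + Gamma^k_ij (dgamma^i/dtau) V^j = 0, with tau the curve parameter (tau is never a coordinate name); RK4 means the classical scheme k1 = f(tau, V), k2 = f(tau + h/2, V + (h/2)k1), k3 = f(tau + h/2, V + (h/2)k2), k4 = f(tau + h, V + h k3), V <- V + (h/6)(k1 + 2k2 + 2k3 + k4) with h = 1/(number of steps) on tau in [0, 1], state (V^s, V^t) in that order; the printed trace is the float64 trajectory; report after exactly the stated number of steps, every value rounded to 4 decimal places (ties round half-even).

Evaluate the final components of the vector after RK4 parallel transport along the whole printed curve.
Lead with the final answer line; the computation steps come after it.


Answer: V^s = -1.5226, V^t = 2.0483

gamma'(tau) = (-1/4, 1/4 - (2/3)*tau); f(tau, V)^k = -Gamma^k_ij(gamma(tau)) gamma'^i(tau) V^j; h = 1/4; intermediate values shown to 6 dp
curve data and Christoffel symbols at the stage parameters:
  tau = 0.000000: gamma = (-0.500000, 0.500000), gamma' = (-0.250000, 0.250000); Gamma_sss = -0.814480, Gamma_sst = -0.325792, Gamma_stt = 0.162896, Gamma_tss = -1.493213, Gamma_tst = -0.597285, Gamma_ttt = 0.298643
  tau = 0.125000: gamma = (-0.531250, 0.526042), gamma' = (-0.250000, 0.166667); Gamma_sss = -0.867349, Gamma_sst = -0.368084, Gamma_stt = 0.185864, Gamma_tss = -1.512256, Gamma_tst = -0.641769, Gamma_ttt = 0.324062
  tau = 0.250000: gamma = (-0.562500, 0.541667), gamma' = (-0.250000, 0.083333); Gamma_sss = -0.934769, Gamma_sst = -0.408598, Gamma_stt = 0.212157, Gamma_tss = -1.524038, Gamma_tst = -0.666173, Gamma_ttt = 0.345898
  tau = 0.375000: gamma = (-0.593750, 0.546875), gamma' = (-0.250000, 0.000000); Gamma_sss = -1.018198, Gamma_sst = -0.446122, Gamma_stt = 0.242180, Gamma_tss = -1.525199, Gamma_tst = -0.668264, Gamma_ttt = 0.362772
  tau = 0.500000: gamma = (-0.625000, 0.541667), gamma' = (-0.250000, -0.083333); Gamma_sss = -1.116790, Gamma_sst = -0.478099, Gamma_stt = 0.275826, Gamma_tss = -1.511731, Gamma_tst = -0.647173, Gamma_ttt = 0.373369
  tau = 0.625000: gamma = (-0.656250, 0.526042), gamma' = (-0.250000, -0.166667); Gamma_sss = -1.227309, Gamma_sst = -0.500801, Gamma_stt = 0.312381, Gamma_tss = -1.479648, Gamma_tst = -0.603767, Gamma_ttt = 0.376607
  tau = 0.750000: gamma = (-0.687500, 0.500000), gamma' = (-0.250000, -0.250000); Gamma_sss = -1.344421, Gamma_sst = -0.509953, Gamma_stt = 0.350592, Gamma_tss = -1.425901, Gamma_tst = -0.540859, Gamma_ttt = 0.371840
  tau = 0.875000: gamma = (-0.718750, 0.463542), gamma' = (-0.250000, -0.333333); Gamma_sss = -1.461509, Gamma_sst = -0.501635, Gamma_stt = 0.388908, Gamma_tss = -1.349236, Gamma_tst = -0.463099, Gamma_ttt = 0.359032
  tau = 1.000000: gamma = (-0.750000, 0.416667), gamma' = (-0.250000, -0.416667); Gamma_sss = -1.571903, Gamma_sst = -0.473148, Gamma_stt = 0.425833, Gamma_tss = -1.250638, Gamma_tst = -0.376446, Gamma_ttt = 0.338802
step 0: V^s = -2.0000, V^t = 1.5000
step 1: k1 = (0.061086, 0.111991), k2 = (0.123573, 0.215454), k3 = (0.120768, 0.210563), k4 = (0.207206, 0.337826); V <- V + (h/6)(k1 + 2k2 + 2k3 + k4): V^s = -1.9685, V^t = 1.5542
step 2: k1 = (0.206744, 0.337074), k2 = (0.316447, 0.474019), k3 = (0.311047, 0.465930), k4 = (0.441916, 0.598195); V <- V + (h/6)(k1 + 2k2 + 2k3 + k4): V^s = -1.8891, V^t = 1.6715
step 3: k1 = (0.441340, 0.597416), k2 = (0.588076, 0.708986), k3 = (0.579897, 0.699126), k4 = (0.735026, 0.779573); V <- V + (h/6)(k1 + 2k2 + 2k3 + k4): V^s = -1.7428, V^t = 1.8463
step 4: k1 = (0.734393, 0.778901), k2 = (0.887518, 0.819339), k3 = (0.877345, 0.809948), k4 = (1.020194, 0.811687); V <- V + (h/6)(k1 + 2k2 + 2k3 + k4): V^s = -1.5226, V^t = 2.0483


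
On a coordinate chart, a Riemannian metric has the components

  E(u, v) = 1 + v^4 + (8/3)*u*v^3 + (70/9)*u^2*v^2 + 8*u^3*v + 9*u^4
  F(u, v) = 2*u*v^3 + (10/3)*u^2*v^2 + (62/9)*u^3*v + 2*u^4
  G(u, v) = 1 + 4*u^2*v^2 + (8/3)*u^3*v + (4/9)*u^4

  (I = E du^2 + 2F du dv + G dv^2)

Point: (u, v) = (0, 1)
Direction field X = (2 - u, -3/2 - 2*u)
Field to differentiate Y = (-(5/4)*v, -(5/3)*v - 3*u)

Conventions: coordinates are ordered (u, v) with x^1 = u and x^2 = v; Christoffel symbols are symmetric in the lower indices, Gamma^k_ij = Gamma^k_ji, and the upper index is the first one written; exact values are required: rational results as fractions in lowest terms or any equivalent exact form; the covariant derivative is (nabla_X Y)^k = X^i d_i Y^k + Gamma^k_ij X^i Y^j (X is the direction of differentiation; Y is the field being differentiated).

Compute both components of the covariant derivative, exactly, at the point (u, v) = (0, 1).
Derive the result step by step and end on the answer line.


E = 2, F = 0, G = 1 at the point
E_u = 8/3, E_v = 4, F_u = 2, F_v = 0, G_u = 0, G_v = 0
EG - F^2 = 2;  g^inv = (1/2) * [[1, 0], [0, 2]]
first-kind symbols [ij,l] = (1/2)(d_i g_jl + d_j g_il - d_l g_ij): [uu,u] = E_u/2 = 4/3, [uu,v] = F_u - E_v/2 = 0, [uv,u] = E_v/2 = 2, [uv,v] = G_u/2 = 0, [vv,u] = F_v - G_u/2 = 0, [vv,v] = G_v/2 = 0
Gamma^u_ij = (G*[ij,u] - F*[ij,v])/(EG - F^2), Gamma^v_ij = (E*[ij,v] - F*[ij,u])/(EG - F^2)
Gamma_uuu = 2/3, Gamma_uuv = 1, Gamma_uvv = 0, Gamma_vuu = 0, Gamma_vuv = 0, Gamma_vvv = 0
X = (2, -3/2), Y = (-5/4, -5/3) at the point

Answer: (nabla_X Y)^u = -5/4, (nabla_X Y)^v = -7/2


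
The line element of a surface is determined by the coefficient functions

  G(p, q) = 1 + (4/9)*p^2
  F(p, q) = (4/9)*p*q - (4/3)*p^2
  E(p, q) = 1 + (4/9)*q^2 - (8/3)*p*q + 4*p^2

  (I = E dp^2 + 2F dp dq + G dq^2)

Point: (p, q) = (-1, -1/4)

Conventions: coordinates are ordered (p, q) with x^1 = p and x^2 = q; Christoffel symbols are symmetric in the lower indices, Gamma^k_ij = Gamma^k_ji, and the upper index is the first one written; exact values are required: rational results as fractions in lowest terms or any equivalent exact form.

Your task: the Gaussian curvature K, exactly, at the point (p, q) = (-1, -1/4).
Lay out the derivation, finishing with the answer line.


E = 157/36, F = -11/9, G = 13/9, EG - F^2 = 173/36 at the point
E_p = -22/3, E_q = 22/9, F_p = 23/9, F_q = -4/9, G_p = -8/9, G_q = 0
E_qq = 8/9, F_pq = 4/9, G_pp = 8/9
Brioschi: K = (det M1 - det M2) / (EG - F^2)^2 with the standard first/second-derivative matrices M1, M2.
M1 = [[-E_qq/2 + F_pq - G_pp/2, E_p/2, F_p - E_q/2], [F_q - G_p/2, E, F], [G_q/2, F, G]] = [[-4/9, -11/3, 4/3], [0, 157/36, -11/9], [0, -11/9, 13/9]]; det M1 = -173/81
M2 = [[0, E_q/2, G_p/2], [E_q/2, E, F], [G_p/2, F, G]] = [[0, 11/9, -4/9], [11/9, 157/36, -11/9], [-4/9, -11/9, 13/9]]; det M2 = -137/81
det M1 - det M2 = -4/9; K = -4/9 / (173/36)^2 = -576/29929

Answer: K = -576/29929


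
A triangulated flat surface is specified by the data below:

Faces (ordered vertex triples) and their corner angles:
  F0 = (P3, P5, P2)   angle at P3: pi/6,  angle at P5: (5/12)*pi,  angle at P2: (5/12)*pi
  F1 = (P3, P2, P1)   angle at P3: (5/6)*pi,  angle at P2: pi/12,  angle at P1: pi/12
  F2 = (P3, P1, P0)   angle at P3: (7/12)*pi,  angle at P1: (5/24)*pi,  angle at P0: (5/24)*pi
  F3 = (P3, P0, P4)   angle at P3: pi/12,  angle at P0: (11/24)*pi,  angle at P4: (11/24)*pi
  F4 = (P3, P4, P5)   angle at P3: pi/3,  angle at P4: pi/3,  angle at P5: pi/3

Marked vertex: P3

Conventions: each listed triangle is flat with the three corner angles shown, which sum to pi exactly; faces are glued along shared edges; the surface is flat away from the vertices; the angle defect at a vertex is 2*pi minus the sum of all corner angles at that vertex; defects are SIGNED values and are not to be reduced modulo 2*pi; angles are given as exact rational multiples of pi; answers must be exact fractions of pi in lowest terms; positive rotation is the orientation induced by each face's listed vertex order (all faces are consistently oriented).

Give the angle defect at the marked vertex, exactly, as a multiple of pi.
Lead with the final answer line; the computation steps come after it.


Answer: defect(P3) = 0

Sum of corner angles at P3: 2*pi
defect = 2*pi - 2*pi


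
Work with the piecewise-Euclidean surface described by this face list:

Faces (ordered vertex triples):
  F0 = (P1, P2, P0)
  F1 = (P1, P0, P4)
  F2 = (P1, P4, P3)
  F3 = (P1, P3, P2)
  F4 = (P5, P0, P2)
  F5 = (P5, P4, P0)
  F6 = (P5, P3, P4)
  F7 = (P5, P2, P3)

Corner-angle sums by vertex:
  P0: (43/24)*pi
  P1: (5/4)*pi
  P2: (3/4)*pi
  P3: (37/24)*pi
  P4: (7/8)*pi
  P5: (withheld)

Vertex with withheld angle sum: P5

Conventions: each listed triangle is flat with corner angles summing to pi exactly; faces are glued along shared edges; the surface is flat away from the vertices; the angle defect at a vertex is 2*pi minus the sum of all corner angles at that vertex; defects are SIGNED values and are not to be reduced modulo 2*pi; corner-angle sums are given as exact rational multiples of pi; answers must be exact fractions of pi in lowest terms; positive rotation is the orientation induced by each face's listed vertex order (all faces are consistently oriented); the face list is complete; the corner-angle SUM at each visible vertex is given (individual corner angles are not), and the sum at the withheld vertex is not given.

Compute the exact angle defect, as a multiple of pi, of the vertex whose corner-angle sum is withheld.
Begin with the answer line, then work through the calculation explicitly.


Answer: defect(P5) = (5/24)*pi

V = 6, E = 12, F = 8; chi = V - E + F = 2
Gauss-Bonnet: total defect = 2*pi*chi = 4*pi; visible defects sum to (91/24)*pi


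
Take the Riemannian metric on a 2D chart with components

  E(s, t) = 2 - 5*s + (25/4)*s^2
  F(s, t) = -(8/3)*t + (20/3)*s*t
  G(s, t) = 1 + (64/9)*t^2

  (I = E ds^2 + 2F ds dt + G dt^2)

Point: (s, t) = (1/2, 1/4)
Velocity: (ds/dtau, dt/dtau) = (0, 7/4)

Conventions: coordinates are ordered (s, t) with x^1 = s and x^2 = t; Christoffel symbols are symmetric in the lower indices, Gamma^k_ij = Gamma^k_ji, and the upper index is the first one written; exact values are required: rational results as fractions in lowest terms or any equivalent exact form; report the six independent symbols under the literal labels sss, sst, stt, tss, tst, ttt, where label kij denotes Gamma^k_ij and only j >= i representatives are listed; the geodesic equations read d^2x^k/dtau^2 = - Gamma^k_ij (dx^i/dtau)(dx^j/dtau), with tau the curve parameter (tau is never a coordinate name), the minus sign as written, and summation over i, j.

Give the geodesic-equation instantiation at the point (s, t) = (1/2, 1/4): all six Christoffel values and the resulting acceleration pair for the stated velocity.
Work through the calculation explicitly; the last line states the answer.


E = 17/16, F = 1/6, G = 13/9 at the point
E_s = 5/4, E_t = 0, F_s = 5/3, F_t = 2/3, G_s = 0, G_t = 32/9
EG - F^2 = 217/144;  g^inv = (144/217) * [[13/9, -1/6], [-1/6, 17/16]]
first-kind symbols [ij,l] = (1/2)(d_i g_jl + d_j g_il - d_l g_ij): [ss,s] = E_s/2 = 5/8, [ss,t] = F_s - E_t/2 = 5/3, [st,s] = E_t/2 = 0, [st,t] = G_s/2 = 0, [tt,s] = F_t - G_s/2 = 2/3, [tt,t] = G_t/2 = 16/9
Gamma^s_ij = (G*[ij,s] - F*[ij,t])/(EG - F^2), Gamma^t_ij = (E*[ij,t] - F*[ij,s])/(EG - F^2)
Gamma_sss = 90/217, Gamma_sst = 0, Gamma_stt = 96/217, Gamma_tss = 240/217, Gamma_tst = 0, Gamma_ttt = 256/217
d^2s/dtau^2 = -(Gamma_sss*(0)^2 + 2*Gamma_sst*(0)*(7/4) + Gamma_stt*(7/4)^2) = -42/31
d^2t/dtau^2 = -(Gamma_tss*(0)^2 + 2*Gamma_tst*(0)*(7/4) + Gamma_ttt*(7/4)^2) = -112/31

Answer: Gamma_sss = 90/217, Gamma_sst = 0, Gamma_stt = 96/217, Gamma_tss = 240/217, Gamma_tst = 0, Gamma_ttt = 256/217; accelerations (d^2s/dtau^2, d^2t/dtau^2) = (-42/31, -112/31)


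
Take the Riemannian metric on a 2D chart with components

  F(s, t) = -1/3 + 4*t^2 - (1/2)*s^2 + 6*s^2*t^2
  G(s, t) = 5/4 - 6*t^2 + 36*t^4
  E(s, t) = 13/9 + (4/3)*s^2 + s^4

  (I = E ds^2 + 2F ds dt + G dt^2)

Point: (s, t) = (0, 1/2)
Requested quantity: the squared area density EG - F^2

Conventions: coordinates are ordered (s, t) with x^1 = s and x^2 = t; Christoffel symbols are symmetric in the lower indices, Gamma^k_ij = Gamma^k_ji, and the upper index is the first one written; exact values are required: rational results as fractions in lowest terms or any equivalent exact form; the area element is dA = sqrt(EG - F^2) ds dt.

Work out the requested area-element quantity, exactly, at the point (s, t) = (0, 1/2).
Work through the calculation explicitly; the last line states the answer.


E = 13/9, F = 2/3, G = 2; EG - F^2 = 22/9

Answer: EG - F^2 = 22/9


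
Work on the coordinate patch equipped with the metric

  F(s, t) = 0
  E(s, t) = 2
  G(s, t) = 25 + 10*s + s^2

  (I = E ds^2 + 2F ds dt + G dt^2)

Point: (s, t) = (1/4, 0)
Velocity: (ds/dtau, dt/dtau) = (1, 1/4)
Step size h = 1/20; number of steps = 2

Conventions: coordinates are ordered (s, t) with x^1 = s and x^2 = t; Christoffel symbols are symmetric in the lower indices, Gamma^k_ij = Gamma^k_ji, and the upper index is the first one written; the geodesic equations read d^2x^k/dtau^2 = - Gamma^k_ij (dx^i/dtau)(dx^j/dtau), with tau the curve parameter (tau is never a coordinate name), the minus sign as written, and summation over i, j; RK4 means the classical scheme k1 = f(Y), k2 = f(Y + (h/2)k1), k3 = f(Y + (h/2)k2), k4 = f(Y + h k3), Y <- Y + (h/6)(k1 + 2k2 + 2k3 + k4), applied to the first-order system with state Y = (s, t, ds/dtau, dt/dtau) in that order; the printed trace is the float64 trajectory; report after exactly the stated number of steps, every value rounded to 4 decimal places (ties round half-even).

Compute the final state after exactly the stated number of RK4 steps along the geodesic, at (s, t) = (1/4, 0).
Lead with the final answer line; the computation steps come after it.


Answer: s = 0.3508, t = 0.0245, ds/dtau = 1.0159, dt/dtau = 0.2407

f(Y) = (ds/dtau, dt/dtau, -Gamma^s_ij Y'^i Y'^j, -Gamma^t_ij Y'^i Y'^j) with the Gammas evaluated at the stage position; h = 0.050000; intermediate values shown to 6 dp
step 0: s = 0.2500, t = 0.0000, ds/dtau = 1.0000, dt/dtau = 0.2500
step 1:
  k1: at (s, t) = (0.250000, 0.000000), (ds/dtau, dt/dtau) = (1.000000, 0.250000); Gamma_sss = 0.000000, Gamma_sst = 0.000000, Gamma_stt = -2.625000, Gamma_tss = 0.000000, Gamma_tst = 0.190476, Gamma_ttt = 0.000000; k1 = (1.000000, 0.250000, 0.164062, -0.095238)
  k2: at (s, t) = (0.275000, 0.006250), (ds/dtau, dt/dtau) = (1.004102, 0.247619); Gamma_sss = 0.000000, Gamma_sst = 0.000000, Gamma_stt = -2.637500, Gamma_tss = 0.000000, Gamma_tst = 0.189573, Gamma_ttt = 0.000000; k2 = (1.004102, 0.247619, 0.161719, -0.094269)
  k3: at (s, t) = (0.275103, 0.006190), (ds/dtau, dt/dtau) = (1.004043, 0.247643); Gamma_sss = 0.000000, Gamma_sst = 0.000000, Gamma_stt = -2.637551, Gamma_tss = 0.000000, Gamma_tst = 0.189570, Gamma_ttt = 0.000000; k3 = (1.004043, 0.247643, 0.161754, -0.094271)
  k4: at (s, t) = (0.300202, 0.012382), (ds/dtau, dt/dtau) = (1.008088, 0.245286); Gamma_sss = 0.000000, Gamma_sst = 0.000000, Gamma_stt = -2.650101, Gamma_tss = 0.000000, Gamma_tst = 0.188672, Gamma_ttt = 0.000000; k4 = (1.008088, 0.245286, 0.159445, -0.093306)
  Y <- Y + (h/6)(k1 + 2k2 + 2k3 + k4): s = 0.3002, t = 0.0124, ds/dtau = 1.0081, dt/dtau = 0.2453
step 2:
  k1: at (s, t) = (0.300203, 0.012382), (ds/dtau, dt/dtau) = (1.008087, 0.245286); Gamma_sss = 0.000000, Gamma_sst = 0.000000, Gamma_stt = -2.650102, Gamma_tss = 0.000000, Gamma_tst = 0.188672, Gamma_ttt = 0.000000; k1 = (1.008087, 0.245286, 0.159445, -0.093306)
  k2: at (s, t) = (0.325405, 0.018514), (ds/dtau, dt/dtau) = (1.012073, 0.242954); Gamma_sss = 0.000000, Gamma_sst = 0.000000, Gamma_stt = -2.662703, Gamma_tss = 0.000000, Gamma_tst = 0.187779, Gamma_ttt = 0.000000; k2 = (1.012073, 0.242954, 0.157170, -0.092345)
  k3: at (s, t) = (0.325505, 0.018456), (ds/dtau, dt/dtau) = (1.012016, 0.242978); Gamma_sss = 0.000000, Gamma_sst = 0.000000, Gamma_stt = -2.662752, Gamma_tss = 0.000000, Gamma_tst = 0.187776, Gamma_ttt = 0.000000; k3 = (1.012016, 0.242978, 0.157204, -0.092347)
  k4: at (s, t) = (0.350804, 0.024531), (ds/dtau, dt/dtau) = (1.015947, 0.240669); Gamma_sss = 0.000000, Gamma_sst = 0.000000, Gamma_stt = -2.675402, Gamma_tss = 0.000000, Gamma_tst = 0.186888, Gamma_ttt = 0.000000; k4 = (1.015947, 0.240669, 0.154964, -0.091391)
  Y <- Y + (h/6)(k1 + 2k2 + 2k3 + k4): s = 0.3508, t = 0.0245, ds/dtau = 1.0159, dt/dtau = 0.2407


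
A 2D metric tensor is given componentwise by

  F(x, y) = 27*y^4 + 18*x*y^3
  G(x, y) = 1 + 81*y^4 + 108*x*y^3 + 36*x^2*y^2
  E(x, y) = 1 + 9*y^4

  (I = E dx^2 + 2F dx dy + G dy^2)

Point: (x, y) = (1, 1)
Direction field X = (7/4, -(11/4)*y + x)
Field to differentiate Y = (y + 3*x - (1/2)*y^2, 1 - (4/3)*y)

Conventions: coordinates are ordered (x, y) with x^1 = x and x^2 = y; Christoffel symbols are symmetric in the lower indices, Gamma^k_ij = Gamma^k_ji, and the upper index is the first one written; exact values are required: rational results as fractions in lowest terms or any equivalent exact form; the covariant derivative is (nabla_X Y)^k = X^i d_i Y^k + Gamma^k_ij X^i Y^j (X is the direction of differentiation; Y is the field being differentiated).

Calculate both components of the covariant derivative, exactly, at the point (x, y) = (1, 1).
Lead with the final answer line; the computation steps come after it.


Answer: (nabla_X Y)^x = 231/47, (nabla_X Y)^y = 371/564

E = 10, F = 45, G = 226 at the point
E_x = 0, E_y = 36, F_x = 18, F_y = 162, G_x = 180, G_y = 720
EG - F^2 = 235;  g^inv = (1/235) * [[226, -45], [-45, 10]]
first-kind symbols [ij,l] = (1/2)(d_i g_jl + d_j g_il - d_l g_ij): [xx,x] = E_x/2 = 0, [xx,y] = F_x - E_y/2 = 0, [xy,x] = E_y/2 = 18, [xy,y] = G_x/2 = 90, [yy,x] = F_y - G_x/2 = 72, [yy,y] = G_y/2 = 360
Gamma^x_ij = (G*[ij,x] - F*[ij,y])/(EG - F^2), Gamma^y_ij = (E*[ij,y] - F*[ij,x])/(EG - F^2)
Gamma_xxx = 0, Gamma_xxy = 18/235, Gamma_xyy = 72/235, Gamma_yxx = 0, Gamma_yxy = 18/47, Gamma_yyy = 72/47
X = (7/4, -7/4), Y = (7/2, -1/3) at the point


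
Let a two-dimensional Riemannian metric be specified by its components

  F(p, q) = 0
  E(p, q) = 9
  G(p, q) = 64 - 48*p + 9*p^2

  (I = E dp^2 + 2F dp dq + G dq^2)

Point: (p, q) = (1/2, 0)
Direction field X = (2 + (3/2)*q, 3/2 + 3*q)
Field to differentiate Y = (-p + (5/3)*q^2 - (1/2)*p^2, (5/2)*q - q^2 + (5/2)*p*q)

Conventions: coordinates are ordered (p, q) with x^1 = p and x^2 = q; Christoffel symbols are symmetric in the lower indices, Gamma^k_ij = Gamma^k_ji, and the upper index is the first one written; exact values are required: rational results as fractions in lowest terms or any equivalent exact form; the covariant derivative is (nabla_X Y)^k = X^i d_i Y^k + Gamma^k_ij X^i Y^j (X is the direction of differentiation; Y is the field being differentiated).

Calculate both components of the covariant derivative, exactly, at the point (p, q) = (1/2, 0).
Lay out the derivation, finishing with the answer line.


E = 9, F = 0, G = 169/4 at the point
E_p = 0, E_q = 0, F_p = 0, F_q = 0, G_p = -39, G_q = 0
EG - F^2 = 1521/4;  g^inv = (4/1521) * [[169/4, 0], [0, 9]]
first-kind symbols [ij,l] = (1/2)(d_i g_jl + d_j g_il - d_l g_ij): [pp,p] = E_p/2 = 0, [pp,q] = F_p - E_q/2 = 0, [pq,p] = E_q/2 = 0, [pq,q] = G_p/2 = -39/2, [qq,p] = F_q - G_p/2 = 39/2, [qq,q] = G_q/2 = 0
Gamma^p_ij = (G*[ij,p] - F*[ij,q])/(EG - F^2), Gamma^q_ij = (E*[ij,q] - F*[ij,p])/(EG - F^2)
Gamma_ppp = 0, Gamma_ppq = 0, Gamma_pqq = 13/6, Gamma_qpp = 0, Gamma_qpq = -6/13, Gamma_qqq = 0
X = (2, 3/2), Y = (-5/8, 0) at the point

Answer: (nabla_X Y)^p = -3, (nabla_X Y)^q = 315/52


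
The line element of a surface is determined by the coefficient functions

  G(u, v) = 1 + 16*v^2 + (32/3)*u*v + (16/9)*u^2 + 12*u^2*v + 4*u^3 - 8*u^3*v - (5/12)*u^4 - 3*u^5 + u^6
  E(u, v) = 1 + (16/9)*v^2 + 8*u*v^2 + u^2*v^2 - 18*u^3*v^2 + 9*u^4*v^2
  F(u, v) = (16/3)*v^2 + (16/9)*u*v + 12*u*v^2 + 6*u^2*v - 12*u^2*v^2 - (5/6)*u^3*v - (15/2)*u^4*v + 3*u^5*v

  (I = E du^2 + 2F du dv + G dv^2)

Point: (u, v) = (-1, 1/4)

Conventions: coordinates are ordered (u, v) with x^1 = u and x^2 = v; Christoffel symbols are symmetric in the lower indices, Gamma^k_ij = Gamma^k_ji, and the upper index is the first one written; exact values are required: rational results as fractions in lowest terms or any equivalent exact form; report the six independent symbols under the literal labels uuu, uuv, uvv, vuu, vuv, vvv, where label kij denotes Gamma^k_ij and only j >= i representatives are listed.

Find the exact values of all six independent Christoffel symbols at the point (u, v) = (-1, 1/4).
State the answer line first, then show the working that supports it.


Answer: Gamma_uuu = -189/508, Gamma_uuv = 98/127, Gamma_uvv = -84/127, Gamma_vuu = 351/508, Gamma_vuv = -182/127, Gamma_vvv = 156/127

E = 85/36, F = -91/36, G = 205/36 at the point
E_u = -21/4, E_v = 98/9, F_u = 743/72, F_v = -133/9, G_u = -182/9, G_v = 52/3
EG - F^2 = 127/18;  g^inv = (18/127) * [[205/36, 91/36], [91/36, 85/36]]
first-kind symbols [ij,l] = (1/2)(d_i g_jl + d_j g_il - d_l g_ij): [uu,u] = E_u/2 = -21/8, [uu,v] = F_u - E_v/2 = 39/8, [uv,u] = E_v/2 = 49/9, [uv,v] = G_u/2 = -91/9, [vv,u] = F_v - G_u/2 = -14/3, [vv,v] = G_v/2 = 26/3
Gamma^u_ij = (G*[ij,u] - F*[ij,v])/(EG - F^2), Gamma^v_ij = (E*[ij,v] - F*[ij,u])/(EG - F^2)


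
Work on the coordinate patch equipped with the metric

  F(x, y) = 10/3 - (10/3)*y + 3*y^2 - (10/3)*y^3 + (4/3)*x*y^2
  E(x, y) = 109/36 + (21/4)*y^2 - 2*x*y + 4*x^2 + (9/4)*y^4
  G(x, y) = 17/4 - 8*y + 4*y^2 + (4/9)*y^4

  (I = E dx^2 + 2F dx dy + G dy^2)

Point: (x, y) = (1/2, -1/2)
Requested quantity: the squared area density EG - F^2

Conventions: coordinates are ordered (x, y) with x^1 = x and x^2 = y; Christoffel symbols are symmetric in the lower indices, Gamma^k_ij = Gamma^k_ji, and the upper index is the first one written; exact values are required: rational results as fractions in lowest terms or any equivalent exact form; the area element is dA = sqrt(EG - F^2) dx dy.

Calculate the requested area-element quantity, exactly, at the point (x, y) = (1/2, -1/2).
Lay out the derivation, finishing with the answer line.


E = 3445/576, F = 19/3, G = 167/18; EG - F^2 = 159443/10368

Answer: EG - F^2 = 159443/10368


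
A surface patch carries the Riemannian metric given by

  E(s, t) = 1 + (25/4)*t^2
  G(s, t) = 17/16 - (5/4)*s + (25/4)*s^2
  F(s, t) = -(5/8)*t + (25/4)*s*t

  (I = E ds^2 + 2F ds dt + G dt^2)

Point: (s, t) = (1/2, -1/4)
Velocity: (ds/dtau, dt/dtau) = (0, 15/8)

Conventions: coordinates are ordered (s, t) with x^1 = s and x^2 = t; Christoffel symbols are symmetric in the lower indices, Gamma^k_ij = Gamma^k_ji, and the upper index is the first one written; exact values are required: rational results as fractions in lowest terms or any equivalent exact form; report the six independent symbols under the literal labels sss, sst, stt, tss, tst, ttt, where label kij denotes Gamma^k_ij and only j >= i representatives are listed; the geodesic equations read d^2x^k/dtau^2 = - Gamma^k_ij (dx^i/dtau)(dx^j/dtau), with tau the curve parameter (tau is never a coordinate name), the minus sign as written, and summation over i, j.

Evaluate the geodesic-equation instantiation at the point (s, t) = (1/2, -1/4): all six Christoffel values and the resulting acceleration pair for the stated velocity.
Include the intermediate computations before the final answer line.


E = 89/64, F = -5/8, G = 2 at the point
E_s = 0, E_t = -25/8, F_s = -25/16, F_t = 5/2, G_s = 5, G_t = 0
EG - F^2 = 153/64;  g^inv = (64/153) * [[2, 5/8], [5/8, 89/64]]
first-kind symbols [ij,l] = (1/2)(d_i g_jl + d_j g_il - d_l g_ij): [ss,s] = E_s/2 = 0, [ss,t] = F_s - E_t/2 = 0, [st,s] = E_t/2 = -25/16, [st,t] = G_s/2 = 5/2, [tt,s] = F_t - G_s/2 = 0, [tt,t] = G_t/2 = 0
Gamma^s_ij = (G*[ij,s] - F*[ij,t])/(EG - F^2), Gamma^t_ij = (E*[ij,t] - F*[ij,s])/(EG - F^2)
Gamma_sss = 0, Gamma_sst = -100/153, Gamma_stt = 0, Gamma_tss = 0, Gamma_tst = 160/153, Gamma_ttt = 0
d^2s/dtau^2 = -(Gamma_sss*(0)^2 + 2*Gamma_sst*(0)*(15/8) + Gamma_stt*(15/8)^2) = 0
d^2t/dtau^2 = -(Gamma_tss*(0)^2 + 2*Gamma_tst*(0)*(15/8) + Gamma_ttt*(15/8)^2) = 0

Answer: Gamma_sss = 0, Gamma_sst = -100/153, Gamma_stt = 0, Gamma_tss = 0, Gamma_tst = 160/153, Gamma_ttt = 0; accelerations (d^2s/dtau^2, d^2t/dtau^2) = (0, 0)


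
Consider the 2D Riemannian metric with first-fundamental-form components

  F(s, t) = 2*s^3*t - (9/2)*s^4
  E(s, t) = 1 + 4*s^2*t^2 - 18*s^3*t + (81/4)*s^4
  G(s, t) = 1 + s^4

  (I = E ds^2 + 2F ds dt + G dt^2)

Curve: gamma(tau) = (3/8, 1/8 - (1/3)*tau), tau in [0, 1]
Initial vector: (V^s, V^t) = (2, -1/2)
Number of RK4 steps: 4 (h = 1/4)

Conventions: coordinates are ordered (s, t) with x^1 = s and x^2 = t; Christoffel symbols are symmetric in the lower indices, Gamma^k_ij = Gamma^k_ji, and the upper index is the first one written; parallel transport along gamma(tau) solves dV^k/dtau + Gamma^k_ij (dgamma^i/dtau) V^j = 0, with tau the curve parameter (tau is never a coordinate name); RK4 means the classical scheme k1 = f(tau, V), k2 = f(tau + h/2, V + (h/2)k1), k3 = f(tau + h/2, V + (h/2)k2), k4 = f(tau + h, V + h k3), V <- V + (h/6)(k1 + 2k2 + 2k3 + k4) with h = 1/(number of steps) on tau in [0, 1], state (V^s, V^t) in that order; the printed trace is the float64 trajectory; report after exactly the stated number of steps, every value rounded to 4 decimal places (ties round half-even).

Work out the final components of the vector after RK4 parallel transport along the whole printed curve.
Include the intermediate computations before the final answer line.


gamma'(tau) = (0, -1/3); f(tau, V)^k = -Gamma^k_ij(gamma(tau)) gamma'^i(tau) V^j; h = 1/4; intermediate values shown to 6 dp
curve data and Christoffel symbols at the stage parameters:
  tau = 0.000000: gamma = (0.375000, 0.125000), gamma' = (0.000000, -0.333333); Gamma_sss = 1.285575, Gamma_sst = -0.308538, Gamma_stt = 0.000000, Gamma_tss = -0.335367, Gamma_tst = 0.080488, Gamma_ttt = 0.000000
  tau = 0.125000: gamma = (0.375000, 0.083333), gamma' = (0.000000, -0.333333); Gamma_sss = 1.360379, Gamma_sst = -0.318011, Gamma_stt = 0.000000, Gamma_tss = -0.335436, Gamma_tst = 0.078414, Gamma_ttt = 0.000000
  tau = 0.250000: gamma = (0.375000, 0.041667), gamma' = (0.000000, -0.333333); Gamma_sss = 1.433170, Gamma_sst = -0.326545, Gamma_stt = 0.000000, Gamma_tss = -0.335027, Gamma_tst = 0.076335, Gamma_ttt = 0.000000
  tau = 0.375000: gamma = (0.375000, 0.000000), gamma' = (0.000000, -0.333333); Gamma_sss = 1.503803, Gamma_sst = -0.334179, Gamma_stt = 0.000000, Gamma_tss = -0.334179, Gamma_tst = 0.074262, Gamma_ttt = 0.000000
  tau = 0.500000: gamma = (0.375000, -0.041667), gamma' = (0.000000, -0.333333); Gamma_sss = 1.572167, Gamma_sst = -0.340952, Gamma_stt = 0.000000, Gamma_tss = -0.332929, Gamma_tst = 0.072202, Gamma_ttt = 0.000000
  tau = 0.625000: gamma = (0.375000, -0.083333), gamma' = (0.000000, -0.333333); Gamma_sss = 1.638177, Gamma_sst = -0.346908, Gamma_stt = 0.000000, Gamma_tss = -0.331317, Gamma_tst = 0.070161, Gamma_ttt = 0.000000
  tau = 0.750000: gamma = (0.375000, -0.125000), gamma' = (0.000000, -0.333333); Gamma_sss = 1.701779, Gamma_sst = -0.352092, Gamma_stt = 0.000000, Gamma_tss = -0.329377, Gamma_tst = 0.068147, Gamma_ttt = 0.000000
  tau = 0.875000: gamma = (0.375000, -0.166667), gamma' = (0.000000, -0.333333); Gamma_sss = 1.762939, Gamma_sst = -0.356549, Gamma_stt = 0.000000, Gamma_tss = -0.327143, Gamma_tst = 0.066164, Gamma_ttt = 0.000000
  tau = 1.000000: gamma = (0.375000, -0.208333), gamma' = (0.000000, -0.333333); Gamma_sss = 1.821646, Gamma_sst = -0.360326, Gamma_stt = 0.000000, Gamma_tss = -0.324650, Gamma_tst = 0.064216, Gamma_ttt = 0.000000
step 0: V^s = 2.0000, V^t = -0.5000
step 1: k1 = (-0.205692, 0.053659), k2 = (-0.209282, 0.051604), k3 = (-0.209234, 0.051592), k4 = (-0.212003, 0.049559); V <- V + (h/6)(k1 + 2k2 + 2k3 + k4): V^s = 1.9477, V^t = -0.4871
step 2: k1 = (-0.212006, 0.049560), k2 = (-0.214010, 0.047558), k3 = (-0.213982, 0.047552), k4 = (-0.215280, 0.045589); V <- V + (h/6)(k1 + 2k2 + 2k3 + k4): V^s = 1.8943, V^t = -0.4752
step 3: k1 = (-0.215283, 0.045589), k2 = (-0.215932, 0.043672), k3 = (-0.215922, 0.043670), k4 = (-0.215981, 0.041803); V <- V + (h/6)(k1 + 2k2 + 2k3 + k4): V^s = 1.8403, V^t = -0.4643
step 4: k1 = (-0.215984, 0.041803), k2 = (-0.215510, 0.039991), k3 = (-0.215517, 0.039993), k4 = (-0.214564, 0.038239); V <- V + (h/6)(k1 + 2k2 + 2k3 + k4): V^s = 1.7864, V^t = -0.4543

Answer: V^s = 1.7864, V^t = -0.4543
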